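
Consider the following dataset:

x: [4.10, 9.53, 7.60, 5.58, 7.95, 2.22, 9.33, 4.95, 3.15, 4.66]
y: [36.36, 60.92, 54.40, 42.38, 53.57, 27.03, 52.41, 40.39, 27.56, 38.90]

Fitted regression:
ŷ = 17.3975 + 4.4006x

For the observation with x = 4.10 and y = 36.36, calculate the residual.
Residual = 0.9200

The residual is the difference between the actual value and the predicted value:

Residual = y - ŷ

Step 1: Calculate predicted value
ŷ = 17.3975 + 4.4006 × 4.10
ŷ = 35.4400

Step 2: Calculate residual
Residual = 36.36 - 35.4400
Residual = 0.9200

Sign check: y > ŷ, so the point is above the line and the fit underestimates here.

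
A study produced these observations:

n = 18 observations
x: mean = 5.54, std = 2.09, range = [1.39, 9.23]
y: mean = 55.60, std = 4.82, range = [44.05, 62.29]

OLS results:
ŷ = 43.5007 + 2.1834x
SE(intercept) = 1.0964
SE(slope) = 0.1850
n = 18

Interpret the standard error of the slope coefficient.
SE(slope) = 0.1850 measures the uncertainty in the estimated slope. The coefficient is estimated precisely (SE/|β̂₁| = 8.5%).

What SE measures:
- The standard error quantifies the sampling variability of the coefficient estimate
- It is the estimated standard deviation of β̂₁ across hypothetical repeated samples of the same size
- Smaller SE → more precise estimate

Relative precision:
- SE / |β̂₁| = 0.1850 / 2.1834 = 8.5%
- Rule of thumb (under 20%: precise; 20% to under 50%: moderately precise; 50% or more: imprecise) → precise

Rough 95% range (±2 SE): 2.1834 ± 0.3700 → (1.8134, 2.5534).

What drives SE(β̂₁): larger n (here n = 18) → smaller SE; wider spread of x values → smaller SE; more residual scatter → larger SE.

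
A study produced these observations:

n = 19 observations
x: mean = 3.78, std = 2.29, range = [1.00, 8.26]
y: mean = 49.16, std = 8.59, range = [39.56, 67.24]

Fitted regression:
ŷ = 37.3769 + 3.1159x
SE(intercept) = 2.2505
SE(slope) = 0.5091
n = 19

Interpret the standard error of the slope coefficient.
The slope 3.1159 is pinned down to within about ±0.5091 (one SE) by these data — relative uncertainty 16.3%, i.e. precise.

What SE measures:
- The standard error quantifies the sampling variability of the coefficient estimate
- It is the estimated standard deviation of β̂₁ across hypothetical repeated samples of the same size
- Smaller SE → more precise estimate

Relative precision:
- SE / |β̂₁| = 0.5091 / 3.1159 = 16.3%
- Rule of thumb (under 20%: precise; 20% to under 50%: moderately precise; 50% or more: imprecise) → precise

Link to interval estimation: a confidence interval for β₁ is β̂₁ ± t* × 0.5091, so SE sets the half-width per unit of t*.

What drives SE(β̂₁): larger n (here n = 19) → smaller SE; wider spread of x values → smaller SE; more residual scatter → larger SE.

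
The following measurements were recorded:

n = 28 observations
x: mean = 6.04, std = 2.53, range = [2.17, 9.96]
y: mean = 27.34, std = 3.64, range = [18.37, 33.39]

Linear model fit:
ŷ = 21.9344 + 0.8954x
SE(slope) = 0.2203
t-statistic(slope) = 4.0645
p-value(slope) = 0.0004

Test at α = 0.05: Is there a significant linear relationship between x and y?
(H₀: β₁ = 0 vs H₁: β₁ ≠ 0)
p-value = 0.0004 < α = 0.05, so we reject H₀. The relationship is significant.

Hypothesis test for the slope coefficient:

H₀: β₁ = 0 (no linear relationship)
H₁: β₁ ≠ 0 (linear relationship exists)

Test statistic: t = β̂₁ / SE(β̂₁) = 0.8954 / 0.2203 = 4.0645

p = 0.0004: how often a slope estimate this far from 0 (in SE units) would arise by chance if β₁ were truly 0.

Decision rule: reject H₀ if p-value < α.
p-value = 0.0004 < α = 0.05 → reject H₀.

At α = 0.05 the data do provide convincing evidence of a nonzero slope.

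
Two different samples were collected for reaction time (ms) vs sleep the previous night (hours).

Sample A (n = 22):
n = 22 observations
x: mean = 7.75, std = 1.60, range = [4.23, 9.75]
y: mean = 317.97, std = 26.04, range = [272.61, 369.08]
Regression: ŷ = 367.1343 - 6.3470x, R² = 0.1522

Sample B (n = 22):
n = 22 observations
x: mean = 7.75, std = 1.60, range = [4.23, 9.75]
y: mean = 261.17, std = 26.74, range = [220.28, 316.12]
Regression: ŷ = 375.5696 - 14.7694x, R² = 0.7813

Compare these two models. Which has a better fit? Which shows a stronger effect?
Model B has the better fit (R² = 0.7813 vs 0.1522). Model B shows the stronger effect (|β₁| = 14.7694 vs 6.3470).

Model Comparison:

Goodness of fit (R²):
- Model A: R² = 0.1522 → 15.22% of variance in reaction time explained
- Model B: R² = 0.7813 → 78.13% of variance in reaction time explained
- 0.7813 > 0.1522 → Model B has the better fit

Effect size (slope magnitude):
- Model A: β₁ = -6.3470 → predicted reaction time falls 6.3470 ms per additional hour of sleep
- Model B: β₁ = -14.7694 → predicted reaction time falls 14.7694 ms per additional hour of sleep
- |-6.3470| < |-14.7694| → Model B shows the stronger marginal effect

Notes:
- A better fit (higher R²) doesn't necessarily mean a more important relationship.
- A steeper slope doesn't make a better model if the scatter around the line is large.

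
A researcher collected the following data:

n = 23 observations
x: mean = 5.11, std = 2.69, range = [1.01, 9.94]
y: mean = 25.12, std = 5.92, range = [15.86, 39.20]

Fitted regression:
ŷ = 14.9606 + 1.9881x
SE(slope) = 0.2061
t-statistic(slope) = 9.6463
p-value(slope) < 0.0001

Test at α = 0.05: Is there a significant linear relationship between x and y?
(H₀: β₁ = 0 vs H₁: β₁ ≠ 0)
p-value < 0.0001 < α = 0.05, so we reject H₀. The relationship is significant.

Hypothesis test for the slope coefficient:

H₀: β₁ = 0 (no linear relationship)
H₁: β₁ ≠ 0 (linear relationship exists)

Test statistic: t = β̂₁ / SE(β̂₁) = 1.9881 / 0.2061 = 9.6463

With df = 21, the two-sided p-value for |t| = 9.6463 is <0.0001.

Decision rule: reject H₀ if p-value < α.
p-value < 0.0001 < α = 0.05 → reject H₀.

At α = 0.05 the data do provide convincing evidence of a nonzero slope.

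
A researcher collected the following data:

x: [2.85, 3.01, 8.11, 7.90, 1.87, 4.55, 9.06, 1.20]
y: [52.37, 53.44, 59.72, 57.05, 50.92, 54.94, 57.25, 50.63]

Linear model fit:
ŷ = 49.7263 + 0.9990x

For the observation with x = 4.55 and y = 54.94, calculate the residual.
Residual = 0.6682

The residual is the difference between the actual value and the predicted value:

Residual = y - ŷ

Step 1: Calculate predicted value
ŷ = 49.7263 + 0.9990 × 4.55
ŷ = 54.2718

Step 2: Calculate residual
Residual = 54.94 - 54.2718
Residual = 0.6682

The residual is positive, so the observed y = 54.94 sits above the regression line (the line underestimates it by 0.6682).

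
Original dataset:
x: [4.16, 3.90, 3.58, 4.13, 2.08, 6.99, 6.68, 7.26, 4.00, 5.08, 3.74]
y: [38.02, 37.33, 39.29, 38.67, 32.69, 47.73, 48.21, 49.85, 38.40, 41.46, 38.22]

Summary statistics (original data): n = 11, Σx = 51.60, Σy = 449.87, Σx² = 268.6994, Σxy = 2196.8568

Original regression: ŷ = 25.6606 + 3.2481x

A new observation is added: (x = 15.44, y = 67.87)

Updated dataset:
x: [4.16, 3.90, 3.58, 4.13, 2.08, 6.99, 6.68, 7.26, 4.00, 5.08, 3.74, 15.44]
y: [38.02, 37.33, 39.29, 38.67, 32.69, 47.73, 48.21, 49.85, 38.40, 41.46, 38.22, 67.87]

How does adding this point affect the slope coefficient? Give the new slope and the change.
The slope changes from 3.2481 to 2.6578 (change of -0.5903, or -18.2%).

The new point has HIGH LEVERAGE: x = 15.44 is far from the original mean x̄ = 51.60/11 ≈ 4.69 (original range [2.08, 7.26]).

Step 1: Update the sums with the new point (n goes from 11 to 12)
Σx  = 51.60 + 15.44 = 67.04
Σy  = 449.87 + 67.87 = 517.74
Σx² = 268.6994 + 15.44² = 268.6994 + 238.3936 = 507.0930
Σxy = 2196.8568 + 15.44×67.87 = 2196.8568 + 1047.9128 = 3244.7696

Step 2: Recompute the slope with b₁ = (nΣxy − ΣxΣy) / (nΣx² − (Σx)²)
Numerator   = 12×3244.7696 − 67.04×517.74 = 38937.2352 − 34709.2896 = 4227.9456
Denominator = 12×507.0930 − 67.04² = 6085.1160 − 4494.3616 = 1590.7544
b₁(new) = 4227.9456 / 1590.7544 = 2.6578

(Same formula on the original sums: (11×2196.8568 − 51.60×449.87) / (11×268.6994 − 51.60²) = 952.1328 / 293.1334 = 3.2481, matching the given fit.)

Step 3: Change in slope
Δβ₁ = 2.6578 − 3.2481 = -0.5903
Relative change = -0.5903 / 3.2481 × 100% = -18.2%
→ the slope decreases when the point is added.

Because the point sits below the extension of the original line at a high-leverage x, it tilts the fit down.
In practice: examine leverage (hᵢ) and Cook's distance rather than deleting it automatically; refit with and without it and report both if conclusions differ.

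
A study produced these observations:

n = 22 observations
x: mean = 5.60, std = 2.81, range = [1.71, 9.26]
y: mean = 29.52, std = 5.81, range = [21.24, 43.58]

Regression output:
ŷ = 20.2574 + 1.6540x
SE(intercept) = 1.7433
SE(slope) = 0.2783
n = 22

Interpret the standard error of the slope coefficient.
SE(slope) = 0.2783 measures the uncertainty in the estimated slope. The coefficient is estimated precisely (SE/|β̂₁| = 16.8%).

SE(β̂₁) = s / √Sxx, where s is the residual standard deviation and Sxx = Σ(x − x̄)². It is the yardstick for how far β̂₁ = 1.6540 could plausibly be from the true slope.

Relative precision:
- SE / |β̂₁| = 0.2783 / 1.6540 = 16.8%
- Rule of thumb (under 20%: precise; 20% to under 50%: moderately precise; 50% or more: imprecise) → precise

Rough 95% range (±2 SE): 1.6540 ± 0.5566 → (1.0974, 2.2106).

What drives SE(β̂₁): more residual scatter → larger SE; larger n (here n = 22) → smaller SE; wider spread of x values → smaller SE.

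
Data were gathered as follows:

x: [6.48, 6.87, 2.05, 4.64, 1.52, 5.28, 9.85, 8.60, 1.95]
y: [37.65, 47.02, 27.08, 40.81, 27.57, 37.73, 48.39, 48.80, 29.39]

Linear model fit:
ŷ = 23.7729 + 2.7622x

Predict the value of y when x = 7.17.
ŷ = 43.5779

x = 7.17 lies inside the observed range [1.52, 9.85], so the fitted equation applies directly:

ŷ = 23.7729 + 2.7622 × 7.17
ŷ = 23.7729 + 19.8050
ŷ = 43.5779

This is a point prediction; actual observations scatter around it by roughly the residual standard deviation.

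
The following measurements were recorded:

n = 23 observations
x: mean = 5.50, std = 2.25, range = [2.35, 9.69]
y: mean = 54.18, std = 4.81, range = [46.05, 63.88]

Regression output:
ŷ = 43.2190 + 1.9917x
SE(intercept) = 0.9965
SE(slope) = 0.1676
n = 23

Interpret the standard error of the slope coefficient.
SE(slope) = 0.1676 measures the uncertainty in the estimated slope. The coefficient is estimated precisely (SE/|β̂₁| = 8.4%).

SE(β̂₁) = 0.1676 says: if we drew many samples of n = 23 from the same population and refit each time, the fitted slopes would scatter with a standard deviation of roughly 0.1676 around the true β₁.

Relative precision:
- SE / |β̂₁| = 0.1676 / 1.9917 = 8.4%
- Rule of thumb (under 20%: precise; 20% to under 50%: moderately precise; 50% or more: imprecise) → precise

Rough 95% range (±2 SE): 1.9917 ± 0.3352 → (1.6565, 2.3269).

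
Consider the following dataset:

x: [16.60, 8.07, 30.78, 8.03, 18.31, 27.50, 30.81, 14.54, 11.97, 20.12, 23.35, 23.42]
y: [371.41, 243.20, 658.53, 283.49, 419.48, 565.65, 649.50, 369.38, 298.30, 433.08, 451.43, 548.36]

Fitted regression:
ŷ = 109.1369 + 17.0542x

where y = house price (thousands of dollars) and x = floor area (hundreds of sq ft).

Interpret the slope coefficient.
For each additional hundred sq ft of floor area, predicted house price increases by approximately 17.0542 thousand dollars.

The slope β₁ = 17.0542 gives the rate at which the fitted house price changes with floor area.

Interpretation:
- Floor area up by 1 hundred sq ft → predicted house price increases by 17.0542 thousand dollars
- The effect is assumed constant over the observed range of x (linearity)
- The slope describes association in these data, not necessarily a causal effect

(β₀ = 109.1369 is the fitted value at x = 0 and is not part of the slope interpretation.)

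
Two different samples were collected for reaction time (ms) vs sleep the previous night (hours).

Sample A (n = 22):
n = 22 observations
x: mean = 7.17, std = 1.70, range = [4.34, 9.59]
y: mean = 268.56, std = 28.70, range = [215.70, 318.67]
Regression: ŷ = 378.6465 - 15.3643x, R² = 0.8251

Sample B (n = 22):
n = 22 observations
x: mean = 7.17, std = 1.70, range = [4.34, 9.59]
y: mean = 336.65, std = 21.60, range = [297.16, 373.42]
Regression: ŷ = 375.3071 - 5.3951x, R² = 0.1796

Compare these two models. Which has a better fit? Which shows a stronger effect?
Model A has the better fit (R² = 0.8251 vs 0.1796). Model A shows the stronger effect (|β₁| = 15.3643 vs 5.3951).

Model Comparison:

Which explains more variance? (R²)
- Model A: R² = 0.8251 → 82.51% of variance in reaction time explained
- Model B: R² = 0.1796 → 17.96% of variance in reaction time explained
- 0.8251 > 0.1796 → Model A has the better fit

Which has the larger per-hour effect? (|β₁|)
- Model A: β₁ = -15.3643 → predicted reaction time falls 15.3643 ms per additional hour of sleep
- Model B: β₁ = -5.3951 → predicted reaction time falls 5.3951 ms per additional hour of sleep
- |-15.3643| > |-5.3951| → Model A shows the stronger marginal effect

Note: A better fit (higher R²) doesn't necessarily mean a more important relationship.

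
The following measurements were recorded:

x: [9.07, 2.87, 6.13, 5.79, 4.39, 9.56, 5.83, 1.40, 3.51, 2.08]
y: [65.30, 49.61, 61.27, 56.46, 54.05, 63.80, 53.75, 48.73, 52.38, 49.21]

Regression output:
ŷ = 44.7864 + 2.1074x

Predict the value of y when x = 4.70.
ŷ = 54.6912

To predict y for x = 4.70, substitute into the regression equation:

ŷ = 44.7864 + 2.1074 × 4.70
ŷ = 44.7864 + 9.9048
ŷ = 54.6912

This is a point prediction; actual observations scatter around it by roughly the residual standard deviation.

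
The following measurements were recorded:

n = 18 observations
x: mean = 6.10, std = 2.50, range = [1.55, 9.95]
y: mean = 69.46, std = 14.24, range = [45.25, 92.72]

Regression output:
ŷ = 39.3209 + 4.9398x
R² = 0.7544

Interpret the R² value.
About 75.44% of the variability in y is accounted for by the regression on x (R² = 0.7544) — a strong linear fit.

The coefficient of determination R² is the fraction of the total variation in y that the fitted line accounts for.

Here R² = 0.7544:
- Explained: 75.44% of the variation in y
- Unexplained (residual): 100% − 75.44% = 24.56%
- Rule of thumb (below 0.3 weak; 0.3 to below 0.7 moderate; 0.7 and above strong) → strong

Equivalently, for simple linear regression R² = r², so |r| = √0.7544 ≈ 0.8686.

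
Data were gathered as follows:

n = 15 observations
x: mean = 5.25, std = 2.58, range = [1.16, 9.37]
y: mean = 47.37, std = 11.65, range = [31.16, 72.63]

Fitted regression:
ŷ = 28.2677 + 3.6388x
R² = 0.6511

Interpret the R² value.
The model explains 65.11% of the variance in y (R² = 0.6511), leaving 34.89% unexplained; the fit is moderate.

The coefficient of determination R² is the fraction of the total variation in y that the fitted line accounts for.

Here R² = 0.6511:
- Explained: 65.11% of the variation in y
- Unexplained (residual): 100% − 65.11% = 34.89%
- Rule of thumb (below 0.3 weak; 0.3 to below 0.7 moderate; 0.7 and above strong) → moderate

Calculation: R² = 1 − (SS_res / SS_tot), where SS_res is the sum of squared residuals and SS_tot the total sum of squares.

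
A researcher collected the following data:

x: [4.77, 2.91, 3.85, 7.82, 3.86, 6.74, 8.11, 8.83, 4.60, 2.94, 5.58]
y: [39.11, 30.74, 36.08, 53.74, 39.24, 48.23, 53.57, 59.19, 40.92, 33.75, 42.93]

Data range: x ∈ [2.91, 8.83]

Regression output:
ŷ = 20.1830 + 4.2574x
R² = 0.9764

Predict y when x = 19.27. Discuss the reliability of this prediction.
The equation gives ŷ = 102.2231; however x = 19.27 is 10.44 units above the observed range, so this extrapolated value should not be trusted.

Prediction calculation:
ŷ = 20.1830 + 4.2574 × 19.27
ŷ = 102.2231

Reliability:
- Data range: x ∈ [2.91, 8.83]
- Prediction point: x = 19.27 is 10.44 units above the observed range → this is EXTRAPOLATION, not interpolation

Why that matters here:
- R² describes fit only over the sampled x values; it says nothing about behaviour beyond them
- The linear relationship may not hold outside the observed range

A defensible statement: 'if the linear trend continued to x = 19.27, y would be about 102.2231' — the premise is untested.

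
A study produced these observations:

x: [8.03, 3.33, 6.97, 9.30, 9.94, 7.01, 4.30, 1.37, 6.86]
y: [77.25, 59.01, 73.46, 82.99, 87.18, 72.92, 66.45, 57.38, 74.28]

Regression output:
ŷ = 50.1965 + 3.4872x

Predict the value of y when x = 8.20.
ŷ = 78.7915

x = 8.20 lies inside the observed range [1.37, 9.94], so the fitted equation applies directly:

ŷ = 50.1965 + 3.4872 × 8.20
ŷ = 50.1965 + 28.5950
ŷ = 78.7915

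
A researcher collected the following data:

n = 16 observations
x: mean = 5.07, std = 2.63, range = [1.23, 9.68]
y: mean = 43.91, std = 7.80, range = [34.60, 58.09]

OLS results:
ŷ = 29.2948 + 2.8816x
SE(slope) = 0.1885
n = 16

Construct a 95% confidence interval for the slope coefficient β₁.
The 95% CI for β₁ is (2.4773, 3.2859)

Confidence interval for the slope:

The 95% CI for β₁ is: β̂₁ ± t*(α/2, n-2) × SE(β̂₁)

Step 1: Find critical t-value
- Confidence level = 0.95
- Degrees of freedom = n - 2 = 16 - 2 = 14
- t*(α/2, 14) = 2.1448

Step 2: Calculate margin of error
Margin = 2.1448 × 0.1885 = 0.4043

Step 3: Construct interval
CI = 2.8816 ± 0.4043
CI = (2.4773, 3.2859)

Interpretation: We are 95% confident that the true slope β₁ lies between 2.4773 and 3.2859.
The interval does not include 0, suggesting a significant linear relationship.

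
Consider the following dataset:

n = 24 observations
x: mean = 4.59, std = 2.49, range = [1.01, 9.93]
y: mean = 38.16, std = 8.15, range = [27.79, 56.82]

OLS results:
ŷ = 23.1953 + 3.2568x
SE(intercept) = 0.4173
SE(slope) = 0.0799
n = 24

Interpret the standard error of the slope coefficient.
SE(β̂₁) = 0.0799 is the estimated standard deviation of the slope estimate across repeated samples; relative to β̂₁ = 3.2568 that is 2.5%, a precise estimate.

SE(β̂₁) = 0.0799 says: if we drew many samples of n = 24 from the same population and refit each time, the fitted slopes would scatter with a standard deviation of roughly 0.0799 around the true β₁.

Relative precision:
- SE / |β̂₁| = 0.0799 / 3.2568 = 2.5%
- Rule of thumb (under 20%: precise; 20% to under 50%: moderately precise; 50% or more: imprecise) → precise

Rough 95% range (±2 SE): 3.2568 ± 0.1598 → (3.0970, 3.4166).

What drives SE(β̂₁): larger n (here n = 24) → smaller SE; more residual scatter → larger SE.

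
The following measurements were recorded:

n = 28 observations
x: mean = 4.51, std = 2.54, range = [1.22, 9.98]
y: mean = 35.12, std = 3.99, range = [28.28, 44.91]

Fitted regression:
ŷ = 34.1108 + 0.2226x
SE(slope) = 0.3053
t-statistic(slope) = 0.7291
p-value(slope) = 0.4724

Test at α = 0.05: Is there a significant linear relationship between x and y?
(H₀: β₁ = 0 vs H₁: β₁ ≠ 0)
p-value = 0.4724 ≥ α = 0.05, so we fail to reject H₀. The relationship is not significant.

Hypothesis test for the slope coefficient:

H₀: β₁ = 0 (no linear relationship)
H₁: β₁ ≠ 0 (linear relationship exists)

Test statistic: t = β̂₁ / SE(β̂₁) = 0.2226 / 0.3053 = 0.7291

p = 0.4724: how often a slope estimate this far from 0 (in SE units) would arise by chance if β₁ were truly 0.

Decision rule: reject H₀ if p-value < α.
p-value = 0.4724 ≥ α = 0.05 → fail to reject H₀.

Conclusion: the linear association between x and y is not significant at the 5% level.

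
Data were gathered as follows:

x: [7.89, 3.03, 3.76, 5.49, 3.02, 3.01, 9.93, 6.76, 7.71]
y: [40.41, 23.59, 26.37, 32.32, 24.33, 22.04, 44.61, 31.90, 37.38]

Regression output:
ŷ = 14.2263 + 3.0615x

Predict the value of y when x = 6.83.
ŷ = 35.1363

To predict y for x = 6.83, substitute into the regression equation:

ŷ = 14.2263 + 3.0615 × 6.83
ŷ = 14.2263 + 20.9100
ŷ = 35.1363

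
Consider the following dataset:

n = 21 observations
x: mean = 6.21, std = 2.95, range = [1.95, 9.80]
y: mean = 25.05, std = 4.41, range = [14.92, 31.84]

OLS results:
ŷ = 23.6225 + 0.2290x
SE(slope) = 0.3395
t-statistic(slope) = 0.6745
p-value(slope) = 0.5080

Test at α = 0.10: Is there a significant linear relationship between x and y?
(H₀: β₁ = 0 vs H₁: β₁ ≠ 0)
p-value = 0.5080 ≥ α = 0.10, so we fail to reject H₀. The relationship is not significant.

Hypothesis test for the slope coefficient:

H₀: β₁ = 0 (no linear relationship)
H₁: β₁ ≠ 0 (linear relationship exists)

Test statistic: t = β̂₁ / SE(β̂₁) = 0.2290 / 0.3395 = 0.6745

p = 0.5080: how often a slope estimate this far from 0 (in SE units) would arise by chance if β₁ were truly 0.

Decision rule: reject H₀ if p-value < α.
p-value = 0.5080 ≥ α = 0.10 → fail to reject H₀.

There is not sufficient evidence at the 10% significance level to conclude that a linear relationship exists between x and y.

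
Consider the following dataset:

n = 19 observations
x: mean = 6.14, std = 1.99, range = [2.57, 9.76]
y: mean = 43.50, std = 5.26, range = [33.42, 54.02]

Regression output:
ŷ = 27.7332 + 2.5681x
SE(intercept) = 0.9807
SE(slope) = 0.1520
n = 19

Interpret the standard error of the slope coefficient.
SE(β̂₁) = 0.1520 is the estimated standard deviation of the slope estimate across repeated samples; relative to β̂₁ = 2.5681 that is 5.9%, a precise estimate.

SE(β̂₁) = s / √Sxx, where s is the residual standard deviation and Sxx = Σ(x − x̄)². It is the yardstick for how far β̂₁ = 2.5681 could plausibly be from the true slope.

Relative precision:
- SE / |β̂₁| = 0.1520 / 2.5681 = 5.9%
- Rule of thumb (under 20%: precise; 20% to under 50%: moderately precise; 50% or more: imprecise) → precise

Rough 95% range (±2 SE): 2.5681 ± 0.3040 → (2.2641, 2.8721).

What drives SE(β̂₁): larger n (here n = 19) → smaller SE.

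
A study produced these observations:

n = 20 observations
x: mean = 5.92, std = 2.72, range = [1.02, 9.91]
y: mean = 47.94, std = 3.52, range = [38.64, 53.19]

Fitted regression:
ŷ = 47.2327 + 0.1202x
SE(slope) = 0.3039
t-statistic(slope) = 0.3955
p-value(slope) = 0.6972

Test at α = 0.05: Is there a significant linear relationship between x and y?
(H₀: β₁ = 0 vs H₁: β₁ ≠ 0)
Fail to reject H₀: p-value = 0.6972 ≥ α = 0.05. The linear relationship is not significant at the 5% level.

Hypothesis test for the slope coefficient:

H₀: β₁ = 0 (no linear relationship)
H₁: β₁ ≠ 0 (linear relationship exists)

Test statistic: t = β̂₁ / SE(β̂₁) = 0.1202 / 0.3039 = 0.3955

The p-value (0.6972) is the probability, under H₀, of a t-statistic at least as extreme as |t| = 0.3955 (two-sided, df = n − 2 = 18).

Decision rule: reject H₀ if p-value < α.
p-value = 0.6972 ≥ α = 0.05 → fail to reject H₀.

Conclusion: the linear association between x and y is not significant at the 5% level.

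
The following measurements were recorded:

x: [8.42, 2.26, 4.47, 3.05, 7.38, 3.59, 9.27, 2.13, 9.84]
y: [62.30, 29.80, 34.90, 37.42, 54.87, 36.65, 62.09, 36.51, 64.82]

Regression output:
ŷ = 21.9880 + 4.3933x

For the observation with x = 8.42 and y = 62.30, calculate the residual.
Residual = 3.3204

The residual is the difference between the actual value and the predicted value:

Residual = y - ŷ

Step 1: Calculate predicted value
ŷ = 21.9880 + 4.3933 × 8.42
ŷ = 58.9796

Step 2: Calculate residual
Residual = 62.30 - 58.9796
Residual = 3.3204

The residual is positive, so the observed y = 62.30 sits above the regression line (the line underestimates it by 3.3204).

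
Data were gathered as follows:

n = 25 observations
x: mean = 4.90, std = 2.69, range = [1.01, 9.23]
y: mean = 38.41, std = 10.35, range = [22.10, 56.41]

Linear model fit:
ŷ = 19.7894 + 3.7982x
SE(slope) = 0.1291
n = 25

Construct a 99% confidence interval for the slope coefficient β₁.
The 99% CI for β₁ is (3.4358, 4.1606)

Confidence interval for the slope:

The 99% CI for β₁ is: β̂₁ ± t*(α/2, n-2) × SE(β̂₁)

Step 1: Find critical t-value
- Confidence level = 0.99
- Degrees of freedom = n - 2 = 25 - 2 = 23
- t*(α/2, 23) = 2.8073

Step 2: Calculate margin of error
Margin = 2.8073 × 0.1291 = 0.3624

Step 3: Construct interval
CI = 3.7982 ± 0.3624
CI = (3.4358, 4.1606)

Interpretation: each one-unit increase in x is associated with a change in mean y of between 3.4358 and 4.1606, with 99% confidence.
Both endpoints are positive, so the data support a genuinely positive slope at this confidence level.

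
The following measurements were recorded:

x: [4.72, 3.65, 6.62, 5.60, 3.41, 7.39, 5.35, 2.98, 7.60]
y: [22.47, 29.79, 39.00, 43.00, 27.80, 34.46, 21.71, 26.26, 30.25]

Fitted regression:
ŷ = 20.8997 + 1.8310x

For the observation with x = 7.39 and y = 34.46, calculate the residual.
Residual = 0.0292

The residual is the difference between the actual value and the predicted value:

Residual = y - ŷ

Step 1: Calculate predicted value
ŷ = 20.8997 + 1.8310 × 7.39
ŷ = 34.4308

Step 2: Calculate residual
Residual = 34.46 - 34.4308
Residual = 0.0292

The residual is positive, so the observed y = 34.46 sits above the regression line (the line underestimates it by 0.0292).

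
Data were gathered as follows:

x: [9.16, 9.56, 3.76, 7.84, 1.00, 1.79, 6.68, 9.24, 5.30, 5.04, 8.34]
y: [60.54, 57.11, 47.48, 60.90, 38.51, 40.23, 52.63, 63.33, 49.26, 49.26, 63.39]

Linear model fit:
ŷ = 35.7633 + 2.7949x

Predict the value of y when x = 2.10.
ŷ = 41.6326

x = 2.10 lies inside the observed range [1.00, 9.56], so the fitted equation applies directly:

ŷ = 35.7633 + 2.7949 × 2.10
ŷ = 35.7633 + 5.8693
ŷ = 41.6326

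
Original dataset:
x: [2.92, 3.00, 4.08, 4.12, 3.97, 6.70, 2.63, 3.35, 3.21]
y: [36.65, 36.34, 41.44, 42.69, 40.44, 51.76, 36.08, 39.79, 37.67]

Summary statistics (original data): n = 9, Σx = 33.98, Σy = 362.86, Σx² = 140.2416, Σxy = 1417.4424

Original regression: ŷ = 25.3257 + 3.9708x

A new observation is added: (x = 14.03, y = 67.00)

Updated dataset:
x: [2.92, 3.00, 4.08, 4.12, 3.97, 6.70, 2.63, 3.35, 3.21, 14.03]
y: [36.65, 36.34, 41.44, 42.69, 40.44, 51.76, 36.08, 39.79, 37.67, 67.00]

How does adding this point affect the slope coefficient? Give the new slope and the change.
The slope changes from 3.9708 to 2.7555 (change of -1.2153, or -30.6%).

x = 14.03 lies well outside the original x-range [2.63, 6.70] (x̄ ≈ 3.78), so this observation has high leverage and can move the slope substantially.

Step 1: Update the sums with the new point (n goes from 9 to 10)
Σx  = 33.98 + 14.03 = 48.01
Σy  = 362.86 + 67.00 = 429.86
Σx² = 140.2416 + 14.03² = 140.2416 + 196.8409 = 337.0825
Σxy = 1417.4424 + 14.03×67.00 = 1417.4424 + 940.0100 = 2357.4524

Step 2: Recompute the slope with b₁ = (nΣxy − ΣxΣy) / (nΣx² − (Σx)²)
Numerator   = 10×2357.4524 − 48.01×429.86 = 23574.5240 − 20637.5786 = 2936.9454
Denominator = 10×337.0825 − 48.01² = 3370.8250 − 2304.9601 = 1065.8649
b₁(new) = 2936.9454 / 1065.8649 = 2.7555

(Same formula on the original sums: (9×1417.4424 − 33.98×362.86) / (9×140.2416 − 33.98²) = 426.9988 / 107.5340 = 3.9708, matching the given fit.)

Step 3: Change in slope
Δβ₁ = 2.7555 − 3.9708 = -1.2153
Relative change = -1.2153 / 3.9708 × 100% = -30.6%
→ the slope decreases when the point is added.

A high-leverage point only changes the slope if it is off the original line; here y = 67.00 is below the original trend, so the slope decreases.
In practice: examine leverage (hᵢ) and Cook's distance rather than deleting it automatically; refit with and without it and report both if conclusions differ.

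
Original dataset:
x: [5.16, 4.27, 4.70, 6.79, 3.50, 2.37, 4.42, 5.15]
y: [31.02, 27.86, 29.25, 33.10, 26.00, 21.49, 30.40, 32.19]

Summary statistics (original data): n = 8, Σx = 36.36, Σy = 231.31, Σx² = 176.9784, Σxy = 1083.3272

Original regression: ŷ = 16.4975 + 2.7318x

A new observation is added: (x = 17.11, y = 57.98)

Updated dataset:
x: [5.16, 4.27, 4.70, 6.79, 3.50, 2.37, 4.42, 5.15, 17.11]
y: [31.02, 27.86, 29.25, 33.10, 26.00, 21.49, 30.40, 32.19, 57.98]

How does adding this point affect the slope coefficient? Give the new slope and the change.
Adding the point moves β₁ from 2.7318 to 2.3455, i.e. it decreases by 0.3863 (-14.1%).

The new point has HIGH LEVERAGE: x = 17.11 is far from the original mean x̄ = 36.36/8 ≈ 4.55 (original range [2.37, 6.79]).

Step 1: Update the sums with the new point (n goes from 8 to 9)
Σx  = 36.36 + 17.11 = 53.47
Σy  = 231.31 + 57.98 = 289.29
Σx² = 176.9784 + 17.11² = 176.9784 + 292.7521 = 469.7305
Σxy = 1083.3272 + 17.11×57.98 = 1083.3272 + 992.0378 = 2075.3650

Step 2: Recompute the slope with b₁ = (nΣxy − ΣxΣy) / (nΣx² − (Σx)²)
Numerator   = 9×2075.3650 − 53.47×289.29 = 18678.2850 − 15468.3363 = 3209.9487
Denominator = 9×469.7305 − 53.47² = 4227.5745 − 2859.0409 = 1368.5336
b₁(new) = 3209.9487 / 1368.5336 = 2.3455

(Same formula on the original sums: (8×1083.3272 − 36.36×231.31) / (8×176.9784 − 36.36²) = 256.1860 / 93.7776 = 2.7318, matching the given fit.)

Step 3: Change in slope
Δβ₁ = 2.3455 − 2.7318 = -0.3863
Relative change = -0.3863 / 2.7318 × 100% = -14.1%
→ the slope decreases when the point is added.

A high-leverage point only changes the slope if it is off the original line; here y = 57.98 is below the original trend, so the slope decreases.
In practice: check such a point for data-entry or measurement error; refit with and without it and report both if conclusions differ.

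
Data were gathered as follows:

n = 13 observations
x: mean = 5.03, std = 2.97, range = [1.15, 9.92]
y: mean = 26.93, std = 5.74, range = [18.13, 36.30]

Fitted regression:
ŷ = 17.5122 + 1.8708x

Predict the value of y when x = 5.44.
ŷ = 27.6894

Plug x = 5.44 into the fitted line:

ŷ = 17.5122 + 1.8708 × 5.44
ŷ = 17.5122 + 10.1772
ŷ = 27.6894

This is the fitted mean response at that x — an individual observation would come with a wider prediction interval.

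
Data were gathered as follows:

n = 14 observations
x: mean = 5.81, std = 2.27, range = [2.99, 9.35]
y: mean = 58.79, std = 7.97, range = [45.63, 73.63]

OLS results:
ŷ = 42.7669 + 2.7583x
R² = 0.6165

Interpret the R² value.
About 61.65% of the variability in y is accounted for by the regression on x (R² = 0.6165) — a moderate linear fit.

R² = 1 − SS_res/SS_tot compares the residual scatter to the total scatter of y about its mean.

Here R² = 0.6165:
- Explained: 61.65% of the variation in y
- Unexplained (residual): 100% − 61.65% = 38.35%
- Rule of thumb (below 0.3 weak; 0.3 to below 0.7 moderate; 0.7 and above strong) → moderate

Calculation: R² = 1 − (SS_res / SS_tot), where SS_res is the sum of squared residuals and SS_tot the total sum of squares.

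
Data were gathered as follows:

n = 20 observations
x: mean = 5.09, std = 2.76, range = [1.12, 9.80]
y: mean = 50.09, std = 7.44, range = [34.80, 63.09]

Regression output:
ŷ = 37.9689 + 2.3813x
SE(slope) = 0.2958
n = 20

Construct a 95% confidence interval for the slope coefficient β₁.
The 95% CI for β₁ is (1.7599, 3.0027)

Confidence interval for the slope:

The 95% CI for β₁ is: β̂₁ ± t*(α/2, n-2) × SE(β̂₁)

Step 1: Find critical t-value
- Confidence level = 0.95
- Degrees of freedom = n - 2 = 20 - 2 = 18
- t*(α/2, 18) = 2.1009

Step 2: Calculate margin of error
Margin = 2.1009 × 0.2958 = 0.6214

Step 3: Construct interval
CI = 2.3813 ± 0.6214
CI = (1.7599, 3.0027)

Interpretation: each one-unit increase in x is associated with a change in mean y of between 1.7599 and 3.0027, with 95% confidence.
Since 0 is outside the interval, a two-sided test at α = 0.05 would reject H₀: β₁ = 0.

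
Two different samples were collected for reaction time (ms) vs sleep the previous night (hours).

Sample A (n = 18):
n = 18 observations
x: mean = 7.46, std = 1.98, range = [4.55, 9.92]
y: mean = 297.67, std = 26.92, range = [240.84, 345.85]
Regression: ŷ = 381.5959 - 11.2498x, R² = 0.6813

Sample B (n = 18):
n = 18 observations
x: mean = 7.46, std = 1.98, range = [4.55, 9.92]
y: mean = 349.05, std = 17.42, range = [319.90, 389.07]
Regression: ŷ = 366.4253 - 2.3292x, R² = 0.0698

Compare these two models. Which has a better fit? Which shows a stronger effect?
Model A has the better fit (R² = 0.6813 vs 0.0698). Model A shows the stronger effect (|β₁| = 11.2498 vs 2.3292).

Model Comparison:

Fit — compare R²:
- Model A: R² = 0.6813 → 68.13% of variance in reaction time explained
- Model B: R² = 0.0698 → 6.98% of variance in reaction time explained
- 0.6813 > 0.0698 → Model A has the better fit

Strength of effect — compare |β₁|:
- Model A: β₁ = -11.2498 → predicted reaction time falls 11.2498 ms per additional hour of sleep
- Model B: β₁ = -2.3292 → predicted reaction time falls 2.3292 ms per additional hour of sleep
- |-11.2498| > |-2.3292| → Model A shows the stronger marginal effect

Note: A better fit (higher R²) doesn't necessarily mean a more important relationship.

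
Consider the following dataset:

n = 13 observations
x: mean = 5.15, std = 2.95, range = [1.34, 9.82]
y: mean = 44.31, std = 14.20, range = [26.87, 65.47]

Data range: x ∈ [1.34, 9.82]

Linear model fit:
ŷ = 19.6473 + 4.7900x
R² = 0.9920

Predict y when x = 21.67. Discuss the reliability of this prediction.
The equation gives ŷ = 123.4466; however x = 21.67 is 11.85 units above the observed range, so this extrapolated value should not be trusted.

Prediction calculation:
ŷ = 19.6473 + 4.7900 × 21.67
ŷ = 123.4466

Reliability:
- Data range: x ∈ [1.34, 9.82]
- Prediction point: x = 21.67 is 11.85 units above the observed range → this is EXTRAPOLATION, not interpolation

Why that matters here:
- R² describes fit only over the sampled x values; it says nothing about behaviour beyond them
- There are no observations near this x to validate the fitted line there

The R² = 0.9920 only validates the fit within [1.34, 9.82]; treat ŷ = 123.4466 with caution.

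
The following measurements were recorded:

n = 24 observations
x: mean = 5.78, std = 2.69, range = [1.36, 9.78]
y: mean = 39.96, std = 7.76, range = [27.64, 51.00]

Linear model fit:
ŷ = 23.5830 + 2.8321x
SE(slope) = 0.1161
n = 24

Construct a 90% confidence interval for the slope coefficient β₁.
The 90% CI for β₁ is (2.6327, 3.0315)

Confidence interval for the slope:

The 90% CI for β₁ is: β̂₁ ± t*(α/2, n-2) × SE(β̂₁)

Step 1: Find critical t-value
- Confidence level = 0.9
- Degrees of freedom = n - 2 = 24 - 2 = 22
- t*(α/2, 22) = 1.7171

Step 2: Calculate margin of error
Margin = 1.7171 × 0.1161 = 0.1994

Step 3: Construct interval
CI = 2.8321 ± 0.1994
CI = (2.6327, 3.0315)

Interpretation: each one-unit increase in x is associated with a change in mean y of between 2.6327 and 3.0315, with 90% confidence.
Both endpoints are positive, so the data support a genuinely positive slope at this confidence level.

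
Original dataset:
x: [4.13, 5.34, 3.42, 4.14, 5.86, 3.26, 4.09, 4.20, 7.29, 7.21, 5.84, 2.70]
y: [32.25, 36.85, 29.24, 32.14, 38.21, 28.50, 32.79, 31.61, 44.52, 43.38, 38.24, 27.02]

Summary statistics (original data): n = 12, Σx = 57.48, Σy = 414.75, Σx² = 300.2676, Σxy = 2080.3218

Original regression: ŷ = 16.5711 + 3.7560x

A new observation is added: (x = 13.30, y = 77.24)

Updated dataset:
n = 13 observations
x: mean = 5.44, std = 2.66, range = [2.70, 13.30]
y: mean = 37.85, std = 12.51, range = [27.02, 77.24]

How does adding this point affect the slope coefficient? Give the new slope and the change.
The slope changes from 3.7560 to 4.6729 (change of +0.9169, or +24.4%).

x = 13.30 lies well outside the original x-range [2.70, 7.29] (x̄ ≈ 4.79), so this observation has high leverage and can move the slope substantially.

Step 1: Update the sums with the new point (n goes from 12 to 13)
Σx  = 57.48 + 13.30 = 70.78
Σy  = 414.75 + 77.24 = 491.99
Σx² = 300.2676 + 13.30² = 300.2676 + 176.8900 = 477.1576
Σxy = 2080.3218 + 13.30×77.24 = 2080.3218 + 1027.2920 = 3107.6138

Step 2: Recompute the slope with b₁ = (nΣxy − ΣxΣy) / (nΣx² − (Σx)²)
Numerator   = 13×3107.6138 − 70.78×491.99 = 40398.9794 − 34823.0522 = 5575.9272
Denominator = 13×477.1576 − 70.78² = 6203.0488 − 5009.8084 = 1193.2404
b₁(new) = 5575.9272 / 1193.2404 = 4.6729

(Same formula on the original sums: (12×2080.3218 − 57.48×414.75) / (12×300.2676 − 57.48²) = 1124.0316 / 299.2608 = 3.7560, matching the given fit.)

Step 3: Change in slope
Δβ₁ = 4.6729 − 3.7560 = +0.9169
Relative change = +0.9169 / 3.7560 × 100% = +24.4%
→ the slope increases when the point is added.

Because the point sits above the extension of the original line at a high-leverage x, it tilts the fit up.
In practice: refit with and without it and report both if conclusions differ; examine leverage (hᵢ) and Cook's distance rather than deleting it automatically.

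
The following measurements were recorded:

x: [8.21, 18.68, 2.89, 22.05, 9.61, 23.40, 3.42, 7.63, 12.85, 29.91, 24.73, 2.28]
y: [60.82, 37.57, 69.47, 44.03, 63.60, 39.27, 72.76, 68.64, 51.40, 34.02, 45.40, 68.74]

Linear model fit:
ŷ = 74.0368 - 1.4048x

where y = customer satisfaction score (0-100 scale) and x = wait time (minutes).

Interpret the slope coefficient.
For each additional minute of wait time, predicted satisfaction score decreases by approximately 1.4048 points.

β₁ = -1.4048 is the change in predicted satisfaction score (points) per additional minute of wait time.

Interpretation:
- Wait time up by 1 minute → predicted satisfaction score decreases by 1.4048 points
- The effect is assumed constant over the observed range of x (linearity)
- The slope describes association in these data, not necessarily a causal effect

(β₀ = 74.0368 is the fitted value at x = 0 and is not part of the slope interpretation.)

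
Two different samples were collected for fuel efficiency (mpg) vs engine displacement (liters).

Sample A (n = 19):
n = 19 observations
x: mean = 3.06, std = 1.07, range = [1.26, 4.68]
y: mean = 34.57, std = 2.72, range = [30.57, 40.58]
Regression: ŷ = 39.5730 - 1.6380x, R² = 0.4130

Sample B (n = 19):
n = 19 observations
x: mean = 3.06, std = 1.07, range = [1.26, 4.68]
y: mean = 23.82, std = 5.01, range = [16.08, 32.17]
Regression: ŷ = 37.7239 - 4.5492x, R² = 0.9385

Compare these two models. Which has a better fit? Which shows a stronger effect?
Model B has the better fit (R² = 0.9385 vs 0.4130). Model B shows the stronger effect (|β₁| = 4.5492 vs 1.6380).

Model Comparison:

Fit — compare R²:
- Model A: R² = 0.4130 → 41.30% of variance in fuel efficiency explained
- Model B: R² = 0.9385 → 93.85% of variance in fuel efficiency explained
- 0.9385 > 0.4130 → Model B has the better fit

Strength of effect — compare |β₁|:
- Model A: β₁ = -1.6380 → predicted fuel efficiency falls 1.6380 mpg per additional liter of engine displacement
- Model B: β₁ = -4.5492 → predicted fuel efficiency falls 4.5492 mpg per additional liter of engine displacement
- |-1.6380| < |-4.5492| → Model B shows the stronger marginal effect

Note: The two samples could reflect different populations, time periods, or measurement quality.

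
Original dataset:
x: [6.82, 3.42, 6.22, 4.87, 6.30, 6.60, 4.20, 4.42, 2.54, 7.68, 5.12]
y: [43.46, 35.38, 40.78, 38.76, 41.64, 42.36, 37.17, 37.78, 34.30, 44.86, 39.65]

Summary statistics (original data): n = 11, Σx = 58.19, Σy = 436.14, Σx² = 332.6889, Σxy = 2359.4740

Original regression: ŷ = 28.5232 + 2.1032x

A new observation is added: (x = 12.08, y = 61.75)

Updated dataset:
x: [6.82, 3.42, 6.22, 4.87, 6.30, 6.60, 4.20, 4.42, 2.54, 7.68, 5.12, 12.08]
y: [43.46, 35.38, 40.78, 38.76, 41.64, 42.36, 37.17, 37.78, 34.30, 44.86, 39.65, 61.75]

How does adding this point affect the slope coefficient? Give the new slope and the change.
Adding the point moves β₁ from 2.1032 to 2.8283, i.e. it increases by 0.7251 (+34.5%).

x = 12.08 lies well outside the original x-range [2.54, 7.68] (x̄ ≈ 5.29), so this observation has high leverage and can move the slope substantially.

Step 1: Update the sums with the new point (n goes from 11 to 12)
Σx  = 58.19 + 12.08 = 70.27
Σy  = 436.14 + 61.75 = 497.89
Σx² = 332.6889 + 12.08² = 332.6889 + 145.9264 = 478.6153
Σxy = 2359.4740 + 12.08×61.75 = 2359.4740 + 745.9400 = 3105.4140

Step 2: Recompute the slope with b₁ = (nΣxy − ΣxΣy) / (nΣx² − (Σx)²)
Numerator   = 12×3105.4140 − 70.27×497.89 = 37264.9680 − 34986.7303 = 2278.2377
Denominator = 12×478.6153 − 70.27² = 5743.3836 − 4937.8729 = 805.5107
b₁(new) = 2278.2377 / 805.5107 = 2.8283

(Same formula on the original sums: (11×2359.4740 − 58.19×436.14) / (11×332.6889 − 58.19²) = 575.2274 / 273.5018 = 2.1032, matching the given fit.)

Step 3: Change in slope
Δβ₁ = 2.8283 − 2.1032 = +0.7251
Relative change = +0.7251 / 2.1032 × 100% = +34.5%
→ the slope increases when the point is added.

A high-leverage point only changes the slope if it is off the original line; here y = 61.75 is above the original trend, so the slope increases.
In practice: examine leverage (hᵢ) and Cook's distance rather than deleting it automatically; investigate whether it comes from the same population as the rest of the sample.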